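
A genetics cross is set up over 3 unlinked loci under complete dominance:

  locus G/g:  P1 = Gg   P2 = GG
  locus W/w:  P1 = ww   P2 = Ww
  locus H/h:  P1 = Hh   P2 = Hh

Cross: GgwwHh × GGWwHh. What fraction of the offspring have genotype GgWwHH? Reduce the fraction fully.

P(GgWwHH) = 1/16

GgwwHh gametes: GwH×2, Gwh×2, gwH×2, gwh×2
GGWwHh gametes: GWH×2, GWh×2, GwH×2, Gwh×2
GgwwHh×GGWwHh grid (8·8=64): GGWwHH=4 GGWwHh=8 GGWwhh=4 GGwwHH=4 GGwwHh=8 GGwwhh=4 GgWwHH=4 GgWwHh=8 GgWwhh=4 GgwwHH=4 GgwwHh=8 Ggwwhh=4
GgWwHH hits 4/64; gcd=4; 4÷4/64÷4 = 1/16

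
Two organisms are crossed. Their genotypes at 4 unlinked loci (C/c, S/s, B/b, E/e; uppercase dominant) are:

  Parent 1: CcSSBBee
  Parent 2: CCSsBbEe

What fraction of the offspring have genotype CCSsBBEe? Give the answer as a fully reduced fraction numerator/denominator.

CcSSBBee gametes: CSBe×8, cSBe×8
CCSsBbEe gametes: CSBE×2, CSBe×2, CSbE×2, CSbe×2, CsBE×2, CsBe×2, CsbE×2, Csbe×2
CcSSBBee×CCSsBbEe grid (16·16=256): CCSSBBEe=16 CCSSBBee=16 CCSSBbEe=16 CCSSBbee=16 CCSsBBEe=16 CCSsBBee=16 CCSsBbEe=16 CCSsBbee=16 CcSSBBEe=16 CcSSBBee=16 CcSSBbEe=16 CcSSBbee=16 CcSsBBEe=16 CcSsBBee=16 CcSsBbEe=16 CcSsBbee=16
CCSsBBEe hits 16/256; gcd=16; 16÷16/256÷16 = 1/16

P(CCSsBBEe) = 1/16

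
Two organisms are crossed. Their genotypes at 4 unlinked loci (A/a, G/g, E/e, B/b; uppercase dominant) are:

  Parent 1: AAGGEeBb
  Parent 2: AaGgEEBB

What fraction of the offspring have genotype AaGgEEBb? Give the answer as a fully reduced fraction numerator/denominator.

P(AaGgEEBb) = 1/16

AAGGEeBb gametes: AGEB×4, AGEb×4, AGeB×4, AGeb×4
AaGgEEBB gametes: AGEB×4, AgEB×4, aGEB×4, agEB×4
AAGGEeBb×AaGgEEBB grid (16·16=256): AAGGEEBB=16 AAGGEEBb=16 AAGGEeBB=16 AAGGEeBb=16 AAGgEEBB=16 AAGgEEBb=16 AAGgEeBB=16 AAGgEeBb=16 AaGGEEBB=16 AaGGEEBb=16 AaGGEeBB=16 AaGGEeBb=16 AaGgEEBB=16 AaGgEEBb=16 AaGgEeBB=16 AaGgEeBb=16
AaGgEEBb hits 16/256; gcd=16; 16÷16/256÷16 = 1/16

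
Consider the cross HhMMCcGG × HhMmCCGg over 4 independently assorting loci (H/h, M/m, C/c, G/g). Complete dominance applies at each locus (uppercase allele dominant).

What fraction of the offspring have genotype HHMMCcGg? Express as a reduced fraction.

P(HHMMCcGg) = 1/32

HhMMCcGG gametes: HMCG×4, HMcG×4, hMCG×4, hMcG×4
HhMmCCGg gametes: HMCG×2, HMCg×2, HmCG×2, HmCg×2, hMCG×2, hMCg×2, hmCG×2, hmCg×2
HhMMCcGG×HhMmCCGg grid (16·16=256): HHMMCCGG=8 HHMMCCGg=8 HHMMCcGG=8 HHMMCcGg=8 HHMmCCGG=8 HHMmCCGg=8 HHMmCcGG=8 HHMmCcGg=8 HhMMCCGG=16 HhMMCCGg=16 HhMMCcGG=16 HhMMCcGg=16 HhMmCCGG=16 HhMmCCGg=16 HhMmCcGG=16 HhMmCcGg=16 hhMMCCGG=8 hhMMCCGg=8 hhMMCcGG=8 hhMMCcGg=8 hhMmCCGG=8 hhMmCCGg=8 hhMmCcGG=8 hhMmCcGg=8
HHMMCcGg hits 8/256; gcd=8; 8÷8/256÷8 = 1/32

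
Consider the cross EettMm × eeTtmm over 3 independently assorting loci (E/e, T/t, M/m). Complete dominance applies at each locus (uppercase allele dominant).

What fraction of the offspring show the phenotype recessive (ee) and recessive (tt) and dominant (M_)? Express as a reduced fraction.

P(ee tt M_) = 1/8

EettMm gametes: EtM×2, Etm×2, etM×2, etm×2
eeTtmm gametes: eTm×4, etm×4
EettMm×eeTtmm grid (8·8=64): EeTtMm=8 EeTtmm=8 EettMm=8 Eettmm=8 eeTtMm=8 eeTtmm=8 eettMm=8 eettmm=8
ee tt M_ hits 8/64; gcd=8; 8÷8/64÷8 = 1/8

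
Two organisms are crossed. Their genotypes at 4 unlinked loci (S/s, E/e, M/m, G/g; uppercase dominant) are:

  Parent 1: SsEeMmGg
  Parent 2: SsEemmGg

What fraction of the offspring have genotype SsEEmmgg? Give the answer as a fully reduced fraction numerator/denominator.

SsEeMmGg gametes: SEMG×1, SEMg×1, SEmG×1, SEmg×1, SeMG×1, SeMg×1, SemG×1, Semg×1, sEMG×1, sEMg×1, sEmG×1, sEmg×1, seMG×1, seMg×1, semG×1, semg×1
SsEemmGg gametes: SEmG×2, SEmg×2, SemG×2, Semg×2, sEmG×2, sEmg×2, semG×2, semg×2
SsEeMmGg×SsEemmGg grid (16·16=256): SSEEMmGG=2 SSEEMmGg=4 SSEEMmgg=2 SSEEmmGG=2 SSEEmmGg=4 SSEEmmgg=2 SSEeMmGG=4 SSEeMmGg=8 SSEeMmgg=4 SSEemmGG=4 SSEemmGg=8 SSEemmgg=4 SSeeMmGG=2 SSeeMmGg=4 SSeeMmgg=2 SSeemmGG=2 SSeemmGg=4 SSeemmgg=2 SsEEMmGG=4 SsEEMmGg=8 SsEEMmgg=4 SsEEmmGG=4 SsEEmmGg=8 SsEEmmgg=4 SsEeMmGG=8 SsEeMmGg=16 SsEeMmgg=8 SsEemmGG=8 SsEemmGg=16 SsEemmgg=8 SseeMmGG=4 SseeMmGg=8 SseeMmgg=4 SseemmGG=4 SseemmGg=8 Sseemmgg=4 ssEEMmGG=2 ssEEMmGg=4 ssEEMmgg=2 ssEEmmGG=2 ssEEmmGg=4 ssEEmmgg=2 ssEeMmGG=4 ssEeMmGg=8 ssEeMmgg=4 ssEemmGG=4 ssEemmGg=8 ssEemmgg=4 sseeMmGG=2 sseeMmGg=4 sseeMmgg=2 sseemmGG=2 sseemmGg=4 sseemmgg=2
SsEEmmgg hits 4/256; gcd=4; 4÷4/256÷4 = 1/64

P(SsEEmmgg) = 1/64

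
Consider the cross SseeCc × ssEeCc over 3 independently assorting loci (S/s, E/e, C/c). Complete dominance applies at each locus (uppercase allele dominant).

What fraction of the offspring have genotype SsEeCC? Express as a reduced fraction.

P(SsEeCC) = 1/16

SseeCc gametes: SeC×2, Sec×2, seC×2, sec×2
ssEeCc gametes: sEC×2, sEc×2, seC×2, sec×2
SseeCc×ssEeCc grid (8·8=64): SsEeCC=4 SsEeCc=8 SsEecc=4 SseeCC=4 SseeCc=8 Sseecc=4 ssEeCC=4 ssEeCc=8 ssEecc=4 sseeCC=4 sseeCc=8 sseecc=4
SsEeCC hits 4/64; gcd=4; 4÷4/64÷4 = 1/16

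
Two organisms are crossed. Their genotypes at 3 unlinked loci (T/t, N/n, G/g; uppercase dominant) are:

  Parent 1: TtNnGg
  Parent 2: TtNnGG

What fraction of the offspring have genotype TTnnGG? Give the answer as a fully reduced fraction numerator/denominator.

P(TTnnGG) = 1/32

TtNnGg gametes: TNG×1, TNg×1, TnG×1, Tng×1, tNG×1, tNg×1, tnG×1, tng×1
TtNnGG gametes: TNG×2, TnG×2, tNG×2, tnG×2
TtNnGg×TtNnGG grid (8·8=64): TTNNGG=2 TTNNGg=2 TTNnGG=4 TTNnGg=4 TTnnGG=2 TTnnGg=2 TtNNGG=4 TtNNGg=4 TtNnGG=8 TtNnGg=8 TtnnGG=4 TtnnGg=4 ttNNGG=2 ttNNGg=2 ttNnGG=4 ttNnGg=4 ttnnGG=2 ttnnGg=2
TTnnGG hits 2/64; gcd=2; 2÷2/64÷2 = 1/32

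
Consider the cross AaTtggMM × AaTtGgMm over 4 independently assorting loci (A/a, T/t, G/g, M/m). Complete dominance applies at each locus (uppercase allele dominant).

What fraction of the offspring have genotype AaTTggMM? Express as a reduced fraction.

AaTtggMM gametes: ATgM×4, AtgM×4, aTgM×4, atgM×4
AaTtGgMm gametes: ATGM×1, ATGm×1, ATgM×1, ATgm×1, AtGM×1, AtGm×1, AtgM×1, Atgm×1, aTGM×1, aTGm×1, aTgM×1, aTgm×1, atGM×1, atGm×1, atgM×1, atgm×1
AaTtggMM×AaTtGgMm grid (16·16=256): AATTGgMM=4 AATTGgMm=4 AATTggMM=4 AATTggMm=4 AATtGgMM=8 AATtGgMm=8 AATtggMM=8 AATtggMm=8 AAttGgMM=4 AAttGgMm=4 AAttggMM=4 AAttggMm=4 AaTTGgMM=8 AaTTGgMm=8 AaTTggMM=8 AaTTggMm=8 AaTtGgMM=16 AaTtGgMm=16 AaTtggMM=16 AaTtggMm=16 AattGgMM=8 AattGgMm=8 AattggMM=8 AattggMm=8 aaTTGgMM=4 aaTTGgMm=4 aaTTggMM=4 aaTTggMm=4 aaTtGgMM=8 aaTtGgMm=8 aaTtggMM=8 aaTtggMm=8 aattGgMM=4 aattGgMm=4 aattggMM=4 aattggMm=4
AaTTggMM hits 8/256; gcd=8; 8÷8/256÷8 = 1/32

P(AaTTggMM) = 1/32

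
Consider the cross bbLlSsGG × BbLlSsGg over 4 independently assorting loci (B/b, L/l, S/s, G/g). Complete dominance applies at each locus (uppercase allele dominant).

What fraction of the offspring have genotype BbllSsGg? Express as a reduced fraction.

P(BbllSsGg) = 1/32

bbLlSsGG gametes: bLSG×4, bLsG×4, blSG×4, blsG×4
BbLlSsGg gametes: BLSG×1, BLSg×1, BLsG×1, BLsg×1, BlSG×1, BlSg×1, BlsG×1, Blsg×1, bLSG×1, bLSg×1, bLsG×1, bLsg×1, blSG×1, blSg×1, blsG×1, blsg×1
bbLlSsGG×BbLlSsGg grid (16·16=256): BbLLSSGG=4 BbLLSSGg=4 BbLLSsGG=8 BbLLSsGg=8 BbLLssGG=4 BbLLssGg=4 BbLlSSGG=8 BbLlSSGg=8 BbLlSsGG=16 BbLlSsGg=16 BbLlssGG=8 BbLlssGg=8 BbllSSGG=4 BbllSSGg=4 BbllSsGG=8 BbllSsGg=8 BbllssGG=4 BbllssGg=4 bbLLSSGG=4 bbLLSSGg=4 bbLLSsGG=8 bbLLSsGg=8 bbLLssGG=4 bbLLssGg=4 bbLlSSGG=8 bbLlSSGg=8 bbLlSsGG=16 bbLlSsGg=16 bbLlssGG=8 bbLlssGg=8 bbllSSGG=4 bbllSSGg=4 bbllSsGG=8 bbllSsGg=8 bbllssGG=4 bbllssGg=4
BbllSsGg hits 8/256; gcd=8; 8÷8/256÷8 = 1/32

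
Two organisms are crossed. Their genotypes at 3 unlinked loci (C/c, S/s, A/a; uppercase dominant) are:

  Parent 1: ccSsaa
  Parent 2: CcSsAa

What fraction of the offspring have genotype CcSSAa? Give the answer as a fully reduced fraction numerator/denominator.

P(CcSSAa) = 1/16

ccSsaa gametes: cSa×4, csa×4
CcSsAa gametes: CSA×1, CSa×1, CsA×1, Csa×1, cSA×1, cSa×1, csA×1, csa×1
ccSsaa×CcSsAa grid (8·8=64): CcSSAa=4 CcSSaa=4 CcSsAa=8 CcSsaa=8 CcssAa=4 Ccssaa=4 ccSSAa=4 ccSSaa=4 ccSsAa=8 ccSsaa=8 ccssAa=4 ccssaa=4
CcSSAa hits 4/64; gcd=4; 4÷4/64÷4 = 1/16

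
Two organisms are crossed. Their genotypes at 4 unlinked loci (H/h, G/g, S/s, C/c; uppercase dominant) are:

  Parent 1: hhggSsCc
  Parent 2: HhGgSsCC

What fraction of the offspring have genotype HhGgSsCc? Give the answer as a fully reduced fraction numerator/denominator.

hhggSsCc gametes: hgSC×4, hgSc×4, hgsC×4, hgsc×4
HhGgSsCC gametes: HGSC×2, HGsC×2, HgSC×2, HgsC×2, hGSC×2, hGsC×2, hgSC×2, hgsC×2
hhggSsCc×HhGgSsCC grid (16·16=256): HhGgSSCC=8 HhGgSSCc=8 HhGgSsCC=16 HhGgSsCc=16 HhGgssCC=8 HhGgssCc=8 HhggSSCC=8 HhggSSCc=8 HhggSsCC=16 HhggSsCc=16 HhggssCC=8 HhggssCc=8 hhGgSSCC=8 hhGgSSCc=8 hhGgSsCC=16 hhGgSsCc=16 hhGgssCC=8 hhGgssCc=8 hhggSSCC=8 hhggSSCc=8 hhggSsCC=16 hhggSsCc=16 hhggssCC=8 hhggssCc=8
HhGgSsCc hits 16/256; gcd=16; 16÷16/256÷16 = 1/16

P(HhGgSsCc) = 1/16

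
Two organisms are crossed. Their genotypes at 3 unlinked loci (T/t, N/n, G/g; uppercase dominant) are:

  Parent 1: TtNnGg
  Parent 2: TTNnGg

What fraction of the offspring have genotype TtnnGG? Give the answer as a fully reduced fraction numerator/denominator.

TtNnGg gametes: TNG×1, TNg×1, TnG×1, Tng×1, tNG×1, tNg×1, tnG×1, tng×1
TTNnGg gametes: TNG×2, TNg×2, TnG×2, Tng×2
TtNnGg×TTNnGg grid (8·8=64): TTNNGG=2 TTNNGg=4 TTNNgg=2 TTNnGG=4 TTNnGg=8 TTNngg=4 TTnnGG=2 TTnnGg=4 TTnngg=2 TtNNGG=2 TtNNGg=4 TtNNgg=2 TtNnGG=4 TtNnGg=8 TtNngg=4 TtnnGG=2 TtnnGg=4 Ttnngg=2
TtnnGG hits 2/64; gcd=2; 2÷2/64÷2 = 1/32

P(TtnnGG) = 1/32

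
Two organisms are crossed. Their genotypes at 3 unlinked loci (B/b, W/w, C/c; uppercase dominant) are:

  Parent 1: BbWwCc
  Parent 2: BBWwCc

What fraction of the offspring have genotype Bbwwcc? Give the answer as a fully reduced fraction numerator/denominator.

BbWwCc gametes: BWC×1, BWc×1, BwC×1, Bwc×1, bWC×1, bWc×1, bwC×1, bwc×1
BBWwCc gametes: BWC×2, BWc×2, BwC×2, Bwc×2
BbWwCc×BBWwCc grid (8·8=64): BBWWCC=2 BBWWCc=4 BBWWcc=2 BBWwCC=4 BBWwCc=8 BBWwcc=4 BBwwCC=2 BBwwCc=4 BBwwcc=2 BbWWCC=2 BbWWCc=4 BbWWcc=2 BbWwCC=4 BbWwCc=8 BbWwcc=4 BbwwCC=2 BbwwCc=4 Bbwwcc=2
Bbwwcc hits 2/64; gcd=2; 2÷2/64÷2 = 1/32

P(Bbwwcc) = 1/32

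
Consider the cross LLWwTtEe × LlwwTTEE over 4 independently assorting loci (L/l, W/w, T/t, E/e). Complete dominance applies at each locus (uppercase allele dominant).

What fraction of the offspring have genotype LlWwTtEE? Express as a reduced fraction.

P(LlWwTtEE) = 1/16

LLWwTtEe gametes: LWTE×2, LWTe×2, LWtE×2, LWte×2, LwTE×2, LwTe×2, LwtE×2, Lwte×2
LlwwTTEE gametes: LwTE×8, lwTE×8
LLWwTtEe×LlwwTTEE grid (16·16=256): LLWwTTEE=16 LLWwTTEe=16 LLWwTtEE=16 LLWwTtEe=16 LLwwTTEE=16 LLwwTTEe=16 LLwwTtEE=16 LLwwTtEe=16 LlWwTTEE=16 LlWwTTEe=16 LlWwTtEE=16 LlWwTtEe=16 LlwwTTEE=16 LlwwTTEe=16 LlwwTtEE=16 LlwwTtEe=16
LlWwTtEE hits 16/256; gcd=16; 16÷16/256÷16 = 1/16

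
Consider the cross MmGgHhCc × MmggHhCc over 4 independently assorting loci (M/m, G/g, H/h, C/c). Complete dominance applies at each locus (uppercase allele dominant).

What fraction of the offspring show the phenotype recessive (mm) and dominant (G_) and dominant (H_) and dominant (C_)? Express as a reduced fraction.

P(mm G_ H_ C_) = 9/128

MmGgHhCc gametes: MGHC×1, MGHc×1, MGhC×1, MGhc×1, MgHC×1, MgHc×1, MghC×1, Mghc×1, mGHC×1, mGHc×1, mGhC×1, mGhc×1, mgHC×1, mgHc×1, mghC×1, mghc×1
MmggHhCc gametes: MgHC×2, MgHc×2, MghC×2, Mghc×2, mgHC×2, mgHc×2, mghC×2, mghc×2
MmGgHhCc×MmggHhCc grid (16·16=256): MMGgHHCC=2 MMGgHHCc=4 MMGgHHcc=2 MMGgHhCC=4 MMGgHhCc=8 MMGgHhcc=4 MMGghhCC=2 MMGghhCc=4 MMGghhcc=2 MMggHHCC=2 MMggHHCc=4 MMggHHcc=2 MMggHhCC=4 MMggHhCc=8 MMggHhcc=4 MMgghhCC=2 MMgghhCc=4 MMgghhcc=2 MmGgHHCC=4 MmGgHHCc=8 MmGgHHcc=4 MmGgHhCC=8 MmGgHhCc=16 MmGgHhcc=8 MmGghhCC=4 MmGghhCc=8 MmGghhcc=4 MmggHHCC=4 MmggHHCc=8 MmggHHcc=4 MmggHhCC=8 MmggHhCc=16 MmggHhcc=8 MmgghhCC=4 MmgghhCc=8 Mmgghhcc=4 mmGgHHCC=2 mmGgHHCc=4 mmGgHHcc=2 mmGgHhCC=4 mmGgHhCc=8 mmGgHhcc=4 mmGghhCC=2 mmGghhCc=4 mmGghhcc=2 mmggHHCC=2 mmggHHCc=4 mmggHHcc=2 mmggHhCC=4 mmggHhCc=8 mmggHhcc=4 mmgghhCC=2 mmgghhCc=4 mmgghhcc=2
mm G_ H_ C_ hits 18/256; gcd=2; 18÷2/256÷2 = 9/128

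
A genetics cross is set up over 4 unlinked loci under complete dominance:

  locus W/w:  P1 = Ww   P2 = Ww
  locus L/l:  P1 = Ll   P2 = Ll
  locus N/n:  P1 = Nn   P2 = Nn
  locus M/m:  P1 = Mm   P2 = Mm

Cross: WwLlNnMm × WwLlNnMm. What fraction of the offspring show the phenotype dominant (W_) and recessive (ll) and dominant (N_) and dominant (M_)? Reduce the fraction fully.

WwLlNnMm gametes: WLNM×1, WLNm×1, WLnM×1, WLnm×1, WlNM×1, WlNm×1, WlnM×1, Wlnm×1, wLNM×1, wLNm×1, wLnM×1, wLnm×1, wlNM×1, wlNm×1, wlnM×1, wlnm×1
WwLlNnMm gametes: WLNM×1, WLNm×1, WLnM×1, WLnm×1, WlNM×1, WlNm×1, WlnM×1, Wlnm×1, wLNM×1, wLNm×1, wLnM×1, wLnm×1, wlNM×1, wlNm×1, wlnM×1, wlnm×1
WwLlNnMm×WwLlNnMm grid (16·16=256): WWLLNNMM=1 WWLLNNMm=2 WWLLNNmm=1 WWLLNnMM=2 WWLLNnMm=4 WWLLNnmm=2 WWLLnnMM=1 WWLLnnMm=2 WWLLnnmm=1 WWLlNNMM=2 WWLlNNMm=4 WWLlNNmm=2 WWLlNnMM=4 WWLlNnMm=8 WWLlNnmm=4 WWLlnnMM=2 WWLlnnMm=4 WWLlnnmm=2 WWllNNMM=1 WWllNNMm=2 WWllNNmm=1 WWllNnMM=2 WWllNnMm=4 WWllNnmm=2 WWllnnMM=1 WWllnnMm=2 WWllnnmm=1 WwLLNNMM=2 WwLLNNMm=4 WwLLNNmm=2 WwLLNnMM=4 WwLLNnMm=8 WwLLNnmm=4 WwLLnnMM=2 WwLLnnMm=4 WwLLnnmm=2 WwLlNNMM=4 WwLlNNMm=8 WwLlNNmm=4 WwLlNnMM=8 WwLlNnMm=16 WwLlNnmm=8 WwLlnnMM=4 WwLlnnMm=8 WwLlnnmm=4 WwllNNMM=2 WwllNNMm=4 WwllNNmm=2 WwllNnMM=4 WwllNnMm=8 WwllNnmm=4 WwllnnMM=2 WwllnnMm=4 Wwllnnmm=2 wwLLNNMM=1 wwLLNNMm=2 wwLLNNmm=1 wwLLNnMM=2 wwLLNnMm=4 wwLLNnmm=2 wwLLnnMM=1 wwLLnnMm=2 wwLLnnmm=1 wwLlNNMM=2 wwLlNNMm=4 wwLlNNmm=2 wwLlNnMM=4 wwLlNnMm=8 wwLlNnmm=4 wwLlnnMM=2 wwLlnnMm=4 wwLlnnmm=2 wwllNNMM=1 wwllNNMm=2 wwllNNmm=1 wwllNnMM=2 wwllNnMm=4 wwllNnmm=2 wwllnnMM=1 wwllnnMm=2 wwllnnmm=1
W_ ll N_ M_ hits 27/256; gcd=1; 27÷1/256÷1 = 27/256

P(W_ ll N_ M_) = 27/256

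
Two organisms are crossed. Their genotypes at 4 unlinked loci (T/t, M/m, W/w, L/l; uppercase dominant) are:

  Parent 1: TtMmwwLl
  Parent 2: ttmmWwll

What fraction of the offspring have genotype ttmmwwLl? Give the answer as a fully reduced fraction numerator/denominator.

TtMmwwLl gametes: TMwL×2, TMwl×2, TmwL×2, Tmwl×2, tMwL×2, tMwl×2, tmwL×2, tmwl×2
ttmmWwll gametes: tmWl×8, tmwl×8
TtMmwwLl×ttmmWwll grid (16·16=256): TtMmWwLl=16 TtMmWwll=16 TtMmwwLl=16 TtMmwwll=16 TtmmWwLl=16 TtmmWwll=16 TtmmwwLl=16 Ttmmwwll=16 ttMmWwLl=16 ttMmWwll=16 ttMmwwLl=16 ttMmwwll=16 ttmmWwLl=16 ttmmWwll=16 ttmmwwLl=16 ttmmwwll=16
ttmmwwLl hits 16/256; gcd=16; 16÷16/256÷16 = 1/16

P(ttmmwwLl) = 1/16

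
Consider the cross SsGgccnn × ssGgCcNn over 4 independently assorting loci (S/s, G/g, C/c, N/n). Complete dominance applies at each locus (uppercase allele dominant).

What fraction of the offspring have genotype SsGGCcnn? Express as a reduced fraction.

P(SsGGCcnn) = 1/32

SsGgccnn gametes: SGcn×4, Sgcn×4, sGcn×4, sgcn×4
ssGgCcNn gametes: sGCN×2, sGCn×2, sGcN×2, sGcn×2, sgCN×2, sgCn×2, sgcN×2, sgcn×2
SsGgccnn×ssGgCcNn grid (16·16=256): SsGGCcNn=8 SsGGCcnn=8 SsGGccNn=8 SsGGccnn=8 SsGgCcNn=16 SsGgCcnn=16 SsGgccNn=16 SsGgccnn=16 SsggCcNn=8 SsggCcnn=8 SsggccNn=8 Ssggccnn=8 ssGGCcNn=8 ssGGCcnn=8 ssGGccNn=8 ssGGccnn=8 ssGgCcNn=16 ssGgCcnn=16 ssGgccNn=16 ssGgccnn=16 ssggCcNn=8 ssggCcnn=8 ssggccNn=8 ssggccnn=8
SsGGCcnn hits 8/256; gcd=8; 8÷8/256÷8 = 1/32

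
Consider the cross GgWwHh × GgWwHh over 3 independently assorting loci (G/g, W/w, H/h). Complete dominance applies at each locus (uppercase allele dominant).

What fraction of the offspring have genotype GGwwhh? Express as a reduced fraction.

GgWwHh gametes: GWH×1, GWh×1, GwH×1, Gwh×1, gWH×1, gWh×1, gwH×1, gwh×1
GgWwHh gametes: GWH×1, GWh×1, GwH×1, Gwh×1, gWH×1, gWh×1, gwH×1, gwh×1
GgWwHh×GgWwHh grid (8·8=64): GGWWHH=1 GGWWHh=2 GGWWhh=1 GGWwHH=2 GGWwHh=4 GGWwhh=2 GGwwHH=1 GGwwHh=2 GGwwhh=1 GgWWHH=2 GgWWHh=4 GgWWhh=2 GgWwHH=4 GgWwHh=8 GgWwhh=4 GgwwHH=2 GgwwHh=4 Ggwwhh=2 ggWWHH=1 ggWWHh=2 ggWWhh=1 ggWwHH=2 ggWwHh=4 ggWwhh=2 ggwwHH=1 ggwwHh=2 ggwwhh=1
GGwwhh hits 1/64; gcd=1; 1÷1/64÷1 = 1/64

P(GGwwhh) = 1/64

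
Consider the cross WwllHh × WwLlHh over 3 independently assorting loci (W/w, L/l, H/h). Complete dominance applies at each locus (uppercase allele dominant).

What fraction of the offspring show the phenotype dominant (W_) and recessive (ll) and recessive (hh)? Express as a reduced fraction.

P(W_ ll hh) = 3/32

WwllHh gametes: WlH×2, Wlh×2, wlH×2, wlh×2
WwLlHh gametes: WLH×1, WLh×1, WlH×1, Wlh×1, wLH×1, wLh×1, wlH×1, wlh×1
WwllHh×WwLlHh grid (8·8=64): WWLlHH=2 WWLlHh=4 WWLlhh=2 WWllHH=2 WWllHh=4 WWllhh=2 WwLlHH=4 WwLlHh=8 WwLlhh=4 WwllHH=4 WwllHh=8 Wwllhh=4 wwLlHH=2 wwLlHh=4 wwLlhh=2 wwllHH=2 wwllHh=4 wwllhh=2
W_ ll hh hits 6/64; gcd=2; 6÷2/64÷2 = 3/32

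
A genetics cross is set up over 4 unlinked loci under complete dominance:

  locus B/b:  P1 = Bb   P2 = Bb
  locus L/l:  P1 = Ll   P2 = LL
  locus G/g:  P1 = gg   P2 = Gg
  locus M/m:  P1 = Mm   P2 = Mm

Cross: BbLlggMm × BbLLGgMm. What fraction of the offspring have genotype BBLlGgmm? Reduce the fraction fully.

BbLlggMm gametes: BLgM×2, BLgm×2, BlgM×2, Blgm×2, bLgM×2, bLgm×2, blgM×2, blgm×2
BbLLGgMm gametes: BLGM×2, BLGm×2, BLgM×2, BLgm×2, bLGM×2, bLGm×2, bLgM×2, bLgm×2
BbLlggMm×BbLLGgMm grid (16·16=256): BBLLGgMM=4 BBLLGgMm=8 BBLLGgmm=4 BBLLggMM=4 BBLLggMm=8 BBLLggmm=4 BBLlGgMM=4 BBLlGgMm=8 BBLlGgmm=4 BBLlggMM=4 BBLlggMm=8 BBLlggmm=4 BbLLGgMM=8 BbLLGgMm=16 BbLLGgmm=8 BbLLggMM=8 BbLLggMm=16 BbLLggmm=8 BbLlGgMM=8 BbLlGgMm=16 BbLlGgmm=8 BbLlggMM=8 BbLlggMm=16 BbLlggmm=8 bbLLGgMM=4 bbLLGgMm=8 bbLLGgmm=4 bbLLggMM=4 bbLLggMm=8 bbLLggmm=4 bbLlGgMM=4 bbLlGgMm=8 bbLlGgmm=4 bbLlggMM=4 bbLlggMm=8 bbLlggmm=4
BBLlGgmm hits 4/256; gcd=4; 4÷4/256÷4 = 1/64

P(BBLlGgmm) = 1/64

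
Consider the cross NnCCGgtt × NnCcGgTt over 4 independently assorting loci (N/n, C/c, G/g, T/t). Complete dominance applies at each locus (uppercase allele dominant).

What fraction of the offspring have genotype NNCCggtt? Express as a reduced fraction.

P(NNCCggtt) = 1/64

NnCCGgtt gametes: NCGt×4, NCgt×4, nCGt×4, nCgt×4
NnCcGgTt gametes: NCGT×1, NCGt×1, NCgT×1, NCgt×1, NcGT×1, NcGt×1, NcgT×1, Ncgt×1, nCGT×1, nCGt×1, nCgT×1, nCgt×1, ncGT×1, ncGt×1, ncgT×1, ncgt×1
NnCCGgtt×NnCcGgTt grid (16·16=256): NNCCGGTt=4 NNCCGGtt=4 NNCCGgTt=8 NNCCGgtt=8 NNCCggTt=4 NNCCggtt=4 NNCcGGTt=4 NNCcGGtt=4 NNCcGgTt=8 NNCcGgtt=8 NNCcggTt=4 NNCcggtt=4 NnCCGGTt=8 NnCCGGtt=8 NnCCGgTt=16 NnCCGgtt=16 NnCCggTt=8 NnCCggtt=8 NnCcGGTt=8 NnCcGGtt=8 NnCcGgTt=16 NnCcGgtt=16 NnCcggTt=8 NnCcggtt=8 nnCCGGTt=4 nnCCGGtt=4 nnCCGgTt=8 nnCCGgtt=8 nnCCggTt=4 nnCCggtt=4 nnCcGGTt=4 nnCcGGtt=4 nnCcGgTt=8 nnCcGgtt=8 nnCcggTt=4 nnCcggtt=4
NNCCggtt hits 4/256; gcd=4; 4÷4/256÷4 = 1/64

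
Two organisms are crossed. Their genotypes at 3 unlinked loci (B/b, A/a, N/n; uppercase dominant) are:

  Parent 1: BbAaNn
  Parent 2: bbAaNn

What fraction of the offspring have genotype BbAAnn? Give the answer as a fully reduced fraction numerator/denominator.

P(BbAAnn) = 1/32

BbAaNn gametes: BAN×1, BAn×1, BaN×1, Ban×1, bAN×1, bAn×1, baN×1, ban×1
bbAaNn gametes: bAN×2, bAn×2, baN×2, ban×2
BbAaNn×bbAaNn grid (8·8=64): BbAANN=2 BbAANn=4 BbAAnn=2 BbAaNN=4 BbAaNn=8 BbAann=4 BbaaNN=2 BbaaNn=4 Bbaann=2 bbAANN=2 bbAANn=4 bbAAnn=2 bbAaNN=4 bbAaNn=8 bbAann=4 bbaaNN=2 bbaaNn=4 bbaann=2
BbAAnn hits 2/64; gcd=2; 2÷2/64÷2 = 1/32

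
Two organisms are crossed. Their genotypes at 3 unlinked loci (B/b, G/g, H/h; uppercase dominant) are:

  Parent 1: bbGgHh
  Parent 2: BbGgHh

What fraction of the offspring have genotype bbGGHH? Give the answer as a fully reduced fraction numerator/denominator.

P(bbGGHH) = 1/32

bbGgHh gametes: bGH×2, bGh×2, bgH×2, bgh×2
BbGgHh gametes: BGH×1, BGh×1, BgH×1, Bgh×1, bGH×1, bGh×1, bgH×1, bgh×1
bbGgHh×BbGgHh grid (8·8=64): BbGGHH=2 BbGGHh=4 BbGGhh=2 BbGgHH=4 BbGgHh=8 BbGghh=4 BbggHH=2 BbggHh=4 Bbgghh=2 bbGGHH=2 bbGGHh=4 bbGGhh=2 bbGgHH=4 bbGgHh=8 bbGghh=4 bbggHH=2 bbggHh=4 bbgghh=2
bbGGHH hits 2/64; gcd=2; 2÷2/64÷2 = 1/32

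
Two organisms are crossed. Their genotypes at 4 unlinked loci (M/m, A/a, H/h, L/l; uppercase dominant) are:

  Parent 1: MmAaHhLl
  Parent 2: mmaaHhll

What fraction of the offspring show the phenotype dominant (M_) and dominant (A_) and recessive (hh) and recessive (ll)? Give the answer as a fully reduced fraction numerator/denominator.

P(M_ A_ hh ll) = 1/32

MmAaHhLl gametes: MAHL×1, MAHl×1, MAhL×1, MAhl×1, MaHL×1, MaHl×1, MahL×1, Mahl×1, mAHL×1, mAHl×1, mAhL×1, mAhl×1, maHL×1, maHl×1, mahL×1, mahl×1
mmaaHhll gametes: maHl×8, mahl×8
MmAaHhLl×mmaaHhll grid (16·16=256): MmAaHHLl=8 MmAaHHll=8 MmAaHhLl=16 MmAaHhll=16 MmAahhLl=8 MmAahhll=8 MmaaHHLl=8 MmaaHHll=8 MmaaHhLl=16 MmaaHhll=16 MmaahhLl=8 Mmaahhll=8 mmAaHHLl=8 mmAaHHll=8 mmAaHhLl=16 mmAaHhll=16 mmAahhLl=8 mmAahhll=8 mmaaHHLl=8 mmaaHHll=8 mmaaHhLl=16 mmaaHhll=16 mmaahhLl=8 mmaahhll=8
M_ A_ hh ll hits 8/256; gcd=8; 8÷8/256÷8 = 1/32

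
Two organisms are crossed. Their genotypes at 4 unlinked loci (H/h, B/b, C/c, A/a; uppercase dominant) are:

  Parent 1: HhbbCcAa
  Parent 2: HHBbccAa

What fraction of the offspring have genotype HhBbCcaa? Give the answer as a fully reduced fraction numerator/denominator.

HhbbCcAa gametes: HbCA×2, HbCa×2, HbcA×2, Hbca×2, hbCA×2, hbCa×2, hbcA×2, hbca×2
HHBbccAa gametes: HBcA×4, HBca×4, HbcA×4, Hbca×4
HhbbCcAa×HHBbccAa grid (16·16=256): HHBbCcAA=8 HHBbCcAa=16 HHBbCcaa=8 HHBbccAA=8 HHBbccAa=16 HHBbccaa=8 HHbbCcAA=8 HHbbCcAa=16 HHbbCcaa=8 HHbbccAA=8 HHbbccAa=16 HHbbccaa=8 HhBbCcAA=8 HhBbCcAa=16 HhBbCcaa=8 HhBbccAA=8 HhBbccAa=16 HhBbccaa=8 HhbbCcAA=8 HhbbCcAa=16 HhbbCcaa=8 HhbbccAA=8 HhbbccAa=16 Hhbbccaa=8
HhBbCcaa hits 8/256; gcd=8; 8÷8/256÷8 = 1/32

P(HhBbCcaa) = 1/32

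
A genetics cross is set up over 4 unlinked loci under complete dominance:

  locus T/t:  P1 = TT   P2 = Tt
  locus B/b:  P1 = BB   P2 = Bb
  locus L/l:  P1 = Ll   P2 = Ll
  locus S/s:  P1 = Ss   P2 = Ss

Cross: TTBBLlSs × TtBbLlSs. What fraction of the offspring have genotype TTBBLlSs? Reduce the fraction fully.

TTBBLlSs gametes: TBLS×4, TBLs×4, TBlS×4, TBls×4
TtBbLlSs gametes: TBLS×1, TBLs×1, TBlS×1, TBls×1, TbLS×1, TbLs×1, TblS×1, Tbls×1, tBLS×1, tBLs×1, tBlS×1, tBls×1, tbLS×1, tbLs×1, tblS×1, tbls×1
TTBBLlSs×TtBbLlSs grid (16·16=256): TTBBLLSS=4 TTBBLLSs=8 TTBBLLss=4 TTBBLlSS=8 TTBBLlSs=16 TTBBLlss=8 TTBBllSS=4 TTBBllSs=8 TTBBllss=4 TTBbLLSS=4 TTBbLLSs=8 TTBbLLss=4 TTBbLlSS=8 TTBbLlSs=16 TTBbLlss=8 TTBbllSS=4 TTBbllSs=8 TTBbllss=4 TtBBLLSS=4 TtBBLLSs=8 TtBBLLss=4 TtBBLlSS=8 TtBBLlSs=16 TtBBLlss=8 TtBBllSS=4 TtBBllSs=8 TtBBllss=4 TtBbLLSS=4 TtBbLLSs=8 TtBbLLss=4 TtBbLlSS=8 TtBbLlSs=16 TtBbLlss=8 TtBbllSS=4 TtBbllSs=8 TtBbllss=4
TTBBLlSs hits 16/256; gcd=16; 16÷16/256÷16 = 1/16

P(TTBBLlSs) = 1/16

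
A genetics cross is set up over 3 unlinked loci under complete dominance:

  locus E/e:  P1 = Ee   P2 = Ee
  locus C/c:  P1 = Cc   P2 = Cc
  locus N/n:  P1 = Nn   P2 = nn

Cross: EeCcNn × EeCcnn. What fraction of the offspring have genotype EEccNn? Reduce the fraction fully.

EeCcNn gametes: ECN×1, ECn×1, EcN×1, Ecn×1, eCN×1, eCn×1, ecN×1, ecn×1
EeCcnn gametes: ECn×2, Ecn×2, eCn×2, ecn×2
EeCcNn×EeCcnn grid (8·8=64): EECCNn=2 EECCnn=2 EECcNn=4 EECcnn=4 EEccNn=2 EEccnn=2 EeCCNn=4 EeCCnn=4 EeCcNn=8 EeCcnn=8 EeccNn=4 Eeccnn=4 eeCCNn=2 eeCCnn=2 eeCcNn=4 eeCcnn=4 eeccNn=2 eeccnn=2
EEccNn hits 2/64; gcd=2; 2÷2/64÷2 = 1/32

P(EEccNn) = 1/32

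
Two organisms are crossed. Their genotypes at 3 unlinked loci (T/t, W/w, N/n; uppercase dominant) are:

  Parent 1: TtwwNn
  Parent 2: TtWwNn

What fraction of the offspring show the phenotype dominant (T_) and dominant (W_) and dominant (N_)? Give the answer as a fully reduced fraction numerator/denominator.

TtwwNn gametes: TwN×2, Twn×2, twN×2, twn×2
TtWwNn gametes: TWN×1, TWn×1, TwN×1, Twn×1, tWN×1, tWn×1, twN×1, twn×1
TtwwNn×TtWwNn grid (8·8=64): TTWwNN=2 TTWwNn=4 TTWwnn=2 TTwwNN=2 TTwwNn=4 TTwwnn=2 TtWwNN=4 TtWwNn=8 TtWwnn=4 TtwwNN=4 TtwwNn=8 Ttwwnn=4 ttWwNN=2 ttWwNn=4 ttWwnn=2 ttwwNN=2 ttwwNn=4 ttwwnn=2
T_ W_ N_ hits 18/64; gcd=2; 18÷2/64÷2 = 9/32

P(T_ W_ N_) = 9/32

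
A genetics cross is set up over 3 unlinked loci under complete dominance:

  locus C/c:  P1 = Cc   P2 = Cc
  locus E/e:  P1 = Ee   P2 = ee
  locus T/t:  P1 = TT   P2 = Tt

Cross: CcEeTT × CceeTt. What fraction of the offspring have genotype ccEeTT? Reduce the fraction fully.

CcEeTT gametes: CET×2, CeT×2, cET×2, ceT×2
CceeTt gametes: CeT×2, Cet×2, ceT×2, cet×2
CcEeTT×CceeTt grid (8·8=64): CCEeTT=4 CCEeTt=4 CCeeTT=4 CCeeTt=4 CcEeTT=8 CcEeTt=8 CceeTT=8 CceeTt=8 ccEeTT=4 ccEeTt=4 cceeTT=4 cceeTt=4
ccEeTT hits 4/64; gcd=4; 4÷4/64÷4 = 1/16

P(ccEeTT) = 1/16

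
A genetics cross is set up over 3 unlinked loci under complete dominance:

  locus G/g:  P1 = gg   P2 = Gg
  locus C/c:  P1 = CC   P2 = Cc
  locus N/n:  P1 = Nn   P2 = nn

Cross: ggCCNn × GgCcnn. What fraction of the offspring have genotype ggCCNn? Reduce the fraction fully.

P(ggCCNn) = 1/8

ggCCNn gametes: gCN×4, gCn×4
GgCcnn gametes: GCn×2, Gcn×2, gCn×2, gcn×2
ggCCNn×GgCcnn grid (8·8=64): GgCCNn=8 GgCCnn=8 GgCcNn=8 GgCcnn=8 ggCCNn=8 ggCCnn=8 ggCcNn=8 ggCcnn=8
ggCCNn hits 8/64; gcd=8; 8÷8/64÷8 = 1/8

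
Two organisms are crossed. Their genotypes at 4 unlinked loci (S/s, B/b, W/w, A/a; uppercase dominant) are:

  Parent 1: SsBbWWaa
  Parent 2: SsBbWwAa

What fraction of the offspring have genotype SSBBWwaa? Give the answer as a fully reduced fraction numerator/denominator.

P(SSBBWwaa) = 1/64

SsBbWWaa gametes: SBWa×4, SbWa×4, sBWa×4, sbWa×4
SsBbWwAa gametes: SBWA×1, SBWa×1, SBwA×1, SBwa×1, SbWA×1, SbWa×1, SbwA×1, Sbwa×1, sBWA×1, sBWa×1, sBwA×1, sBwa×1, sbWA×1, sbWa×1, sbwA×1, sbwa×1
SsBbWWaa×SsBbWwAa grid (16·16=256): SSBBWWAa=4 SSBBWWaa=4 SSBBWwAa=4 SSBBWwaa=4 SSBbWWAa=8 SSBbWWaa=8 SSBbWwAa=8 SSBbWwaa=8 SSbbWWAa=4 SSbbWWaa=4 SSbbWwAa=4 SSbbWwaa=4 SsBBWWAa=8 SsBBWWaa=8 SsBBWwAa=8 SsBBWwaa=8 SsBbWWAa=16 SsBbWWaa=16 SsBbWwAa=16 SsBbWwaa=16 SsbbWWAa=8 SsbbWWaa=8 SsbbWwAa=8 SsbbWwaa=8 ssBBWWAa=4 ssBBWWaa=4 ssBBWwAa=4 ssBBWwaa=4 ssBbWWAa=8 ssBbWWaa=8 ssBbWwAa=8 ssBbWwaa=8 ssbbWWAa=4 ssbbWWaa=4 ssbbWwAa=4 ssbbWwaa=4
SSBBWwaa hits 4/256; gcd=4; 4÷4/256÷4 = 1/64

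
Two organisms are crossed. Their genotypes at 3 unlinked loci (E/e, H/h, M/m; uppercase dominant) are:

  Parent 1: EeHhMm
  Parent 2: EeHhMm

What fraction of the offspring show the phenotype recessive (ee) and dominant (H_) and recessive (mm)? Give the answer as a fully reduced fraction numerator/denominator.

EeHhMm gametes: EHM×1, EHm×1, EhM×1, Ehm×1, eHM×1, eHm×1, ehM×1, ehm×1
EeHhMm gametes: EHM×1, EHm×1, EhM×1, Ehm×1, eHM×1, eHm×1, ehM×1, ehm×1
EeHhMm×EeHhMm grid (8·8=64): EEHHMM=1 EEHHMm=2 EEHHmm=1 EEHhMM=2 EEHhMm=4 EEHhmm=2 EEhhMM=1 EEhhMm=2 EEhhmm=1 EeHHMM=2 EeHHMm=4 EeHHmm=2 EeHhMM=4 EeHhMm=8 EeHhmm=4 EehhMM=2 EehhMm=4 Eehhmm=2 eeHHMM=1 eeHHMm=2 eeHHmm=1 eeHhMM=2 eeHhMm=4 eeHhmm=2 eehhMM=1 eehhMm=2 eehhmm=1
ee H_ mm hits 3/64; gcd=1; 3÷1/64÷1 = 3/64

P(ee H_ mm) = 3/64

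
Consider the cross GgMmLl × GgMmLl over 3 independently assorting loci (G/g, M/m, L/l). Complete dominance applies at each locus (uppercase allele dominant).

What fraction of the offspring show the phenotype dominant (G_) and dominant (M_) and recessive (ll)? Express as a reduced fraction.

P(G_ M_ ll) = 9/64

GgMmLl gametes: GML×1, GMl×1, GmL×1, Gml×1, gML×1, gMl×1, gmL×1, gml×1
GgMmLl gametes: GML×1, GMl×1, GmL×1, Gml×1, gML×1, gMl×1, gmL×1, gml×1
GgMmLl×GgMmLl grid (8·8=64): GGMMLL=1 GGMMLl=2 GGMMll=1 GGMmLL=2 GGMmLl=4 GGMmll=2 GGmmLL=1 GGmmLl=2 GGmmll=1 GgMMLL=2 GgMMLl=4 GgMMll=2 GgMmLL=4 GgMmLl=8 GgMmll=4 GgmmLL=2 GgmmLl=4 Ggmmll=2 ggMMLL=1 ggMMLl=2 ggMMll=1 ggMmLL=2 ggMmLl=4 ggMmll=2 ggmmLL=1 ggmmLl=2 ggmmll=1
G_ M_ ll hits 9/64; gcd=1; 9÷1/64÷1 = 9/64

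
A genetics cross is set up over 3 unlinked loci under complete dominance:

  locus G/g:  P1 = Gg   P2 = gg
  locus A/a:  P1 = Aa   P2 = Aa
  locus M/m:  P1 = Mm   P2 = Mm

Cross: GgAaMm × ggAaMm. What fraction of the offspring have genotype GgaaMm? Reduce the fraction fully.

P(GgaaMm) = 1/16

GgAaMm gametes: GAM×1, GAm×1, GaM×1, Gam×1, gAM×1, gAm×1, gaM×1, gam×1
ggAaMm gametes: gAM×2, gAm×2, gaM×2, gam×2
GgAaMm×ggAaMm grid (8·8=64): GgAAMM=2 GgAAMm=4 GgAAmm=2 GgAaMM=4 GgAaMm=8 GgAamm=4 GgaaMM=2 GgaaMm=4 Ggaamm=2 ggAAMM=2 ggAAMm=4 ggAAmm=2 ggAaMM=4 ggAaMm=8 ggAamm=4 ggaaMM=2 ggaaMm=4 ggaamm=2
GgaaMm hits 4/64; gcd=4; 4÷4/64÷4 = 1/16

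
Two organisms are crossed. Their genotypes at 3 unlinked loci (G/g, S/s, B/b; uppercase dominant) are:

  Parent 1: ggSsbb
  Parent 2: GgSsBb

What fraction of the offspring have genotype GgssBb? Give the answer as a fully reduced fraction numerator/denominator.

P(GgssBb) = 1/16

ggSsbb gametes: gSb×4, gsb×4
GgSsBb gametes: GSB×1, GSb×1, GsB×1, Gsb×1, gSB×1, gSb×1, gsB×1, gsb×1
ggSsbb×GgSsBb grid (8·8=64): GgSSBb=4 GgSSbb=4 GgSsBb=8 GgSsbb=8 GgssBb=4 Ggssbb=4 ggSSBb=4 ggSSbb=4 ggSsBb=8 ggSsbb=8 ggssBb=4 ggssbb=4
GgssBb hits 4/64; gcd=4; 4÷4/64÷4 = 1/16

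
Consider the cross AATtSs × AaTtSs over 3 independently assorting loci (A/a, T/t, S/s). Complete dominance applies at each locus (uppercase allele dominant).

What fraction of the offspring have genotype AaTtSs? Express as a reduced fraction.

P(AaTtSs) = 1/8

AATtSs gametes: ATS×2, ATs×2, AtS×2, Ats×2
AaTtSs gametes: ATS×1, ATs×1, AtS×1, Ats×1, aTS×1, aTs×1, atS×1, ats×1
AATtSs×AaTtSs grid (8·8=64): AATTSS=2 AATTSs=4 AATTss=2 AATtSS=4 AATtSs=8 AATtss=4 AAttSS=2 AAttSs=4 AAttss=2 AaTTSS=2 AaTTSs=4 AaTTss=2 AaTtSS=4 AaTtSs=8 AaTtss=4 AattSS=2 AattSs=4 Aattss=2
AaTtSs hits 8/64; gcd=8; 8÷8/64÷8 = 1/8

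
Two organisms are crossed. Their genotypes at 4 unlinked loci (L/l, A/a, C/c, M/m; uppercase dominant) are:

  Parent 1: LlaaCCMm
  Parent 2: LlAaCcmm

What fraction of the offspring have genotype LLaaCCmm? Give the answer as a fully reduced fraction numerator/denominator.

P(LLaaCCmm) = 1/32

LlaaCCMm gametes: LaCM×4, LaCm×4, laCM×4, laCm×4
LlAaCcmm gametes: LACm×2, LAcm×2, LaCm×2, Lacm×2, lACm×2, lAcm×2, laCm×2, lacm×2
LlaaCCMm×LlAaCcmm grid (16·16=256): LLAaCCMm=8 LLAaCCmm=8 LLAaCcMm=8 LLAaCcmm=8 LLaaCCMm=8 LLaaCCmm=8 LLaaCcMm=8 LLaaCcmm=8 LlAaCCMm=16 LlAaCCmm=16 LlAaCcMm=16 LlAaCcmm=16 LlaaCCMm=16 LlaaCCmm=16 LlaaCcMm=16 LlaaCcmm=16 llAaCCMm=8 llAaCCmm=8 llAaCcMm=8 llAaCcmm=8 llaaCCMm=8 llaaCCmm=8 llaaCcMm=8 llaaCcmm=8
LLaaCCmm hits 8/256; gcd=8; 8÷8/256÷8 = 1/32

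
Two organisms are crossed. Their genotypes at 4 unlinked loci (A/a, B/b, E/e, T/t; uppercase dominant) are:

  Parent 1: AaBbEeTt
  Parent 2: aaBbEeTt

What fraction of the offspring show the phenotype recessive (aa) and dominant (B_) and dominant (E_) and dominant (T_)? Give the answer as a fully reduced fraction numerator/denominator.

P(aa B_ E_ T_) = 27/128

AaBbEeTt gametes: ABET×1, ABEt×1, ABeT×1, ABet×1, AbET×1, AbEt×1, AbeT×1, Abet×1, aBET×1, aBEt×1, aBeT×1, aBet×1, abET×1, abEt×1, abeT×1, abet×1
aaBbEeTt gametes: aBET×2, aBEt×2, aBeT×2, aBet×2, abET×2, abEt×2, abeT×2, abet×2
AaBbEeTt×aaBbEeTt grid (16·16=256): AaBBEETT=2 AaBBEETt=4 AaBBEEtt=2 AaBBEeTT=4 AaBBEeTt=8 AaBBEett=4 AaBBeeTT=2 AaBBeeTt=4 AaBBeett=2 AaBbEETT=4 AaBbEETt=8 AaBbEEtt=4 AaBbEeTT=8 AaBbEeTt=16 AaBbEett=8 AaBbeeTT=4 AaBbeeTt=8 AaBbeett=4 AabbEETT=2 AabbEETt=4 AabbEEtt=2 AabbEeTT=4 AabbEeTt=8 AabbEett=4 AabbeeTT=2 AabbeeTt=4 Aabbeett=2 aaBBEETT=2 aaBBEETt=4 aaBBEEtt=2 aaBBEeTT=4 aaBBEeTt=8 aaBBEett=4 aaBBeeTT=2 aaBBeeTt=4 aaBBeett=2 aaBbEETT=4 aaBbEETt=8 aaBbEEtt=4 aaBbEeTT=8 aaBbEeTt=16 aaBbEett=8 aaBbeeTT=4 aaBbeeTt=8 aaBbeett=4 aabbEETT=2 aabbEETt=4 aabbEEtt=2 aabbEeTT=4 aabbEeTt=8 aabbEett=4 aabbeeTT=2 aabbeeTt=4 aabbeett=2
aa B_ E_ T_ hits 54/256; gcd=2; 54÷2/256÷2 = 27/128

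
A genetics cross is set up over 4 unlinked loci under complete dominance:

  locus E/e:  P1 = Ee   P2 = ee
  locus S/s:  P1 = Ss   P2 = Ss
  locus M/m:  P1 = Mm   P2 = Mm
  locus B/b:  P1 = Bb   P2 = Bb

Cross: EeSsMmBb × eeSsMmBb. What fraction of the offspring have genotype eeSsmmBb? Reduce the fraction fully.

EeSsMmBb gametes: ESMB×1, ESMb×1, ESmB×1, ESmb×1, EsMB×1, EsMb×1, EsmB×1, Esmb×1, eSMB×1, eSMb×1, eSmB×1, eSmb×1, esMB×1, esMb×1, esmB×1, esmb×1
eeSsMmBb gametes: eSMB×2, eSMb×2, eSmB×2, eSmb×2, esMB×2, esMb×2, esmB×2, esmb×2
EeSsMmBb×eeSsMmBb grid (16·16=256): EeSSMMBB=2 EeSSMMBb=4 EeSSMMbb=2 EeSSMmBB=4 EeSSMmBb=8 EeSSMmbb=4 EeSSmmBB=2 EeSSmmBb=4 EeSSmmbb=2 EeSsMMBB=4 EeSsMMBb=8 EeSsMMbb=4 EeSsMmBB=8 EeSsMmBb=16 EeSsMmbb=8 EeSsmmBB=4 EeSsmmBb=8 EeSsmmbb=4 EessMMBB=2 EessMMBb=4 EessMMbb=2 EessMmBB=4 EessMmBb=8 EessMmbb=4 EessmmBB=2 EessmmBb=4 Eessmmbb=2 eeSSMMBB=2 eeSSMMBb=4 eeSSMMbb=2 eeSSMmBB=4 eeSSMmBb=8 eeSSMmbb=4 eeSSmmBB=2 eeSSmmBb=4 eeSSmmbb=2 eeSsMMBB=4 eeSsMMBb=8 eeSsMMbb=4 eeSsMmBB=8 eeSsMmBb=16 eeSsMmbb=8 eeSsmmBB=4 eeSsmmBb=8 eeSsmmbb=4 eessMMBB=2 eessMMBb=4 eessMMbb=2 eessMmBB=4 eessMmBb=8 eessMmbb=4 eessmmBB=2 eessmmBb=4 eessmmbb=2
eeSsmmBb hits 8/256; gcd=8; 8÷8/256÷8 = 1/32

P(eeSsmmBb) = 1/32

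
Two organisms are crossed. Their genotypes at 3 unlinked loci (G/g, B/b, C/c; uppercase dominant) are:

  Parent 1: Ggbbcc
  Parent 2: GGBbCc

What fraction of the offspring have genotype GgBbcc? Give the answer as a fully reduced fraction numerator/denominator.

Ggbbcc gametes: Gbc×4, gbc×4
GGBbCc gametes: GBC×2, GBc×2, GbC×2, Gbc×2
Ggbbcc×GGBbCc grid (8·8=64): GGBbCc=8 GGBbcc=8 GGbbCc=8 GGbbcc=8 GgBbCc=8 GgBbcc=8 GgbbCc=8 Ggbbcc=8
GgBbcc hits 8/64; gcd=8; 8÷8/64÷8 = 1/8

P(GgBbcc) = 1/8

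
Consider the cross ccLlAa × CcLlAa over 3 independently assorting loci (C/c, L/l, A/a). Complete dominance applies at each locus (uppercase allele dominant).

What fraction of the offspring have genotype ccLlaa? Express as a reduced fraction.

P(ccLlaa) = 1/16

ccLlAa gametes: cLA×2, cLa×2, clA×2, cla×2
CcLlAa gametes: CLA×1, CLa×1, ClA×1, Cla×1, cLA×1, cLa×1, clA×1, cla×1
ccLlAa×CcLlAa grid (8·8=64): CcLLAA=2 CcLLAa=4 CcLLaa=2 CcLlAA=4 CcLlAa=8 CcLlaa=4 CcllAA=2 CcllAa=4 Ccllaa=2 ccLLAA=2 ccLLAa=4 ccLLaa=2 ccLlAA=4 ccLlAa=8 ccLlaa=4 ccllAA=2 ccllAa=4 ccllaa=2
ccLlaa hits 4/64; gcd=4; 4÷4/64÷4 = 1/16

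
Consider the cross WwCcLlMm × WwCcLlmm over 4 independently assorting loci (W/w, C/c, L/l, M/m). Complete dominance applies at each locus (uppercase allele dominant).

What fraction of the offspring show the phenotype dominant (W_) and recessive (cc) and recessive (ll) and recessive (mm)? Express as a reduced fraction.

P(W_ cc ll mm) = 3/128

WwCcLlMm gametes: WCLM×1, WCLm×1, WClM×1, WClm×1, WcLM×1, WcLm×1, WclM×1, Wclm×1, wCLM×1, wCLm×1, wClM×1, wClm×1, wcLM×1, wcLm×1, wclM×1, wclm×1
WwCcLlmm gametes: WCLm×2, WClm×2, WcLm×2, Wclm×2, wCLm×2, wClm×2, wcLm×2, wclm×2
WwCcLlMm×WwCcLlmm grid (16·16=256): WWCCLLMm=2 WWCCLLmm=2 WWCCLlMm=4 WWCCLlmm=4 WWCCllMm=2 WWCCllmm=2 WWCcLLMm=4 WWCcLLmm=4 WWCcLlMm=8 WWCcLlmm=8 WWCcllMm=4 WWCcllmm=4 WWccLLMm=2 WWccLLmm=2 WWccLlMm=4 WWccLlmm=4 WWccllMm=2 WWccllmm=2 WwCCLLMm=4 WwCCLLmm=4 WwCCLlMm=8 WwCCLlmm=8 WwCCllMm=4 WwCCllmm=4 WwCcLLMm=8 WwCcLLmm=8 WwCcLlMm=16 WwCcLlmm=16 WwCcllMm=8 WwCcllmm=8 WwccLLMm=4 WwccLLmm=4 WwccLlMm=8 WwccLlmm=8 WwccllMm=4 Wwccllmm=4 wwCCLLMm=2 wwCCLLmm=2 wwCCLlMm=4 wwCCLlmm=4 wwCCllMm=2 wwCCllmm=2 wwCcLLMm=4 wwCcLLmm=4 wwCcLlMm=8 wwCcLlmm=8 wwCcllMm=4 wwCcllmm=4 wwccLLMm=2 wwccLLmm=2 wwccLlMm=4 wwccLlmm=4 wwccllMm=2 wwccllmm=2
W_ cc ll mm hits 6/256; gcd=2; 6÷2/256÷2 = 3/128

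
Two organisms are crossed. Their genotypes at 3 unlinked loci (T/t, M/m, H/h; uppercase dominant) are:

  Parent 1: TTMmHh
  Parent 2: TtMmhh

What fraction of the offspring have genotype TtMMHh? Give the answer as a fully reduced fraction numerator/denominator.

P(TtMMHh) = 1/16

TTMmHh gametes: TMH×2, TMh×2, TmH×2, Tmh×2
TtMmhh gametes: TMh×2, Tmh×2, tMh×2, tmh×2
TTMmHh×TtMmhh grid (8·8=64): TTMMHh=4 TTMMhh=4 TTMmHh=8 TTMmhh=8 TTmmHh=4 TTmmhh=4 TtMMHh=4 TtMMhh=4 TtMmHh=8 TtMmhh=8 TtmmHh=4 Ttmmhh=4
TtMMHh hits 4/64; gcd=4; 4÷4/64÷4 = 1/16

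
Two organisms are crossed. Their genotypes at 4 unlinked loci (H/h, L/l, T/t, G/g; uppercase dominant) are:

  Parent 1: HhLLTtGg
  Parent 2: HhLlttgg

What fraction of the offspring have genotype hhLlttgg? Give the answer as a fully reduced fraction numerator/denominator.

HhLLTtGg gametes: HLTG×2, HLTg×2, HLtG×2, HLtg×2, hLTG×2, hLTg×2, hLtG×2, hLtg×2
HhLlttgg gametes: HLtg×4, Hltg×4, hLtg×4, hltg×4
HhLLTtGg×HhLlttgg grid (16·16=256): HHLLTtGg=8 HHLLTtgg=8 HHLLttGg=8 HHLLttgg=8 HHLlTtGg=8 HHLlTtgg=8 HHLlttGg=8 HHLlttgg=8 HhLLTtGg=16 HhLLTtgg=16 HhLLttGg=16 HhLLttgg=16 HhLlTtGg=16 HhLlTtgg=16 HhLlttGg=16 HhLlttgg=16 hhLLTtGg=8 hhLLTtgg=8 hhLLttGg=8 hhLLttgg=8 hhLlTtGg=8 hhLlTtgg=8 hhLlttGg=8 hhLlttgg=8
hhLlttgg hits 8/256; gcd=8; 8÷8/256÷8 = 1/32

P(hhLlttgg) = 1/32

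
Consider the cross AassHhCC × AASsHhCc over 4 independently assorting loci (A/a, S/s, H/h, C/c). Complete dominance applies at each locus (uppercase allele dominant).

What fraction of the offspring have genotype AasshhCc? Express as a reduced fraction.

P(AasshhCc) = 1/32

AassHhCC gametes: AsHC×4, AshC×4, asHC×4, ashC×4
AASsHhCc gametes: ASHC×2, ASHc×2, AShC×2, AShc×2, AsHC×2, AsHc×2, AshC×2, Ashc×2
AassHhCC×AASsHhCc grid (16·16=256): AASsHHCC=8 AASsHHCc=8 AASsHhCC=16 AASsHhCc=16 AASshhCC=8 AASshhCc=8 AAssHHCC=8 AAssHHCc=8 AAssHhCC=16 AAssHhCc=16 AAsshhCC=8 AAsshhCc=8 AaSsHHCC=8 AaSsHHCc=8 AaSsHhCC=16 AaSsHhCc=16 AaSshhCC=8 AaSshhCc=8 AassHHCC=8 AassHHCc=8 AassHhCC=16 AassHhCc=16 AasshhCC=8 AasshhCc=8
AasshhCc hits 8/256; gcd=8; 8÷8/256÷8 = 1/32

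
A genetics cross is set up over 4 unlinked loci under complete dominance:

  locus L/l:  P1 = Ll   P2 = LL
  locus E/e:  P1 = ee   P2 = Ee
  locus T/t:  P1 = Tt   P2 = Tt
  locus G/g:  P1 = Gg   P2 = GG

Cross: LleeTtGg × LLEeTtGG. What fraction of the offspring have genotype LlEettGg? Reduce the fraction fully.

LleeTtGg gametes: LeTG×2, LeTg×2, LetG×2, Letg×2, leTG×2, leTg×2, letG×2, letg×2
LLEeTtGG gametes: LETG×4, LEtG×4, LeTG×4, LetG×4
LleeTtGg×LLEeTtGG grid (16·16=256): LLEeTTGG=8 LLEeTTGg=8 LLEeTtGG=16 LLEeTtGg=16 LLEettGG=8 LLEettGg=8 LLeeTTGG=8 LLeeTTGg=8 LLeeTtGG=16 LLeeTtGg=16 LLeettGG=8 LLeettGg=8 LlEeTTGG=8 LlEeTTGg=8 LlEeTtGG=16 LlEeTtGg=16 LlEettGG=8 LlEettGg=8 LleeTTGG=8 LleeTTGg=8 LleeTtGG=16 LleeTtGg=16 LleettGG=8 LleettGg=8
LlEettGg hits 8/256; gcd=8; 8÷8/256÷8 = 1/32

P(LlEettGg) = 1/32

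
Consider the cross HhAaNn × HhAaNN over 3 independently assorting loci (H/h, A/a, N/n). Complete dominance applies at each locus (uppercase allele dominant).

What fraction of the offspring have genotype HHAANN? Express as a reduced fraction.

P(HHAANN) = 1/32

HhAaNn gametes: HAN×1, HAn×1, HaN×1, Han×1, hAN×1, hAn×1, haN×1, han×1
HhAaNN gametes: HAN×2, HaN×2, hAN×2, haN×2
HhAaNn×HhAaNN grid (8·8=64): HHAANN=2 HHAANn=2 HHAaNN=4 HHAaNn=4 HHaaNN=2 HHaaNn=2 HhAANN=4 HhAANn=4 HhAaNN=8 HhAaNn=8 HhaaNN=4 HhaaNn=4 hhAANN=2 hhAANn=2 hhAaNN=4 hhAaNn=4 hhaaNN=2 hhaaNn=2
HHAANN hits 2/64; gcd=2; 2÷2/64÷2 = 1/32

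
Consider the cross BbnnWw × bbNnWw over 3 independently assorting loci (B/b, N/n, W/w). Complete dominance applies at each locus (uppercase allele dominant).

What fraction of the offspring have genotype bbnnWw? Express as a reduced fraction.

P(bbnnWw) = 1/8

BbnnWw gametes: BnW×2, Bnw×2, bnW×2, bnw×2
bbNnWw gametes: bNW×2, bNw×2, bnW×2, bnw×2
BbnnWw×bbNnWw grid (8·8=64): BbNnWW=4 BbNnWw=8 BbNnww=4 BbnnWW=4 BbnnWw=8 Bbnnww=4 bbNnWW=4 bbNnWw=8 bbNnww=4 bbnnWW=4 bbnnWw=8 bbnnww=4
bbnnWw hits 8/64; gcd=8; 8÷8/64÷8 = 1/8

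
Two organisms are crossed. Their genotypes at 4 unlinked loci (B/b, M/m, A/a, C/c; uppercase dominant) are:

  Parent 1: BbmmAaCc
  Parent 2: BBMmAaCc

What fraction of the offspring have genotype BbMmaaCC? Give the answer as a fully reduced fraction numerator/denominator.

BbmmAaCc gametes: BmAC×2, BmAc×2, BmaC×2, Bmac×2, bmAC×2, bmAc×2, bmaC×2, bmac×2
BBMmAaCc gametes: BMAC×2, BMAc×2, BMaC×2, BMac×2, BmAC×2, BmAc×2, BmaC×2, Bmac×2
BbmmAaCc×BBMmAaCc grid (16·16=256): BBMmAACC=4 BBMmAACc=8 BBMmAAcc=4 BBMmAaCC=8 BBMmAaCc=16 BBMmAacc=8 BBMmaaCC=4 BBMmaaCc=8 BBMmaacc=4 BBmmAACC=4 BBmmAACc=8 BBmmAAcc=4 BBmmAaCC=8 BBmmAaCc=16 BBmmAacc=8 BBmmaaCC=4 BBmmaaCc=8 BBmmaacc=4 BbMmAACC=4 BbMmAACc=8 BbMmAAcc=4 BbMmAaCC=8 BbMmAaCc=16 BbMmAacc=8 BbMmaaCC=4 BbMmaaCc=8 BbMmaacc=4 BbmmAACC=4 BbmmAACc=8 BbmmAAcc=4 BbmmAaCC=8 BbmmAaCc=16 BbmmAacc=8 BbmmaaCC=4 BbmmaaCc=8 Bbmmaacc=4
BbMmaaCC hits 4/256; gcd=4; 4÷4/256÷4 = 1/64

P(BbMmaaCC) = 1/64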